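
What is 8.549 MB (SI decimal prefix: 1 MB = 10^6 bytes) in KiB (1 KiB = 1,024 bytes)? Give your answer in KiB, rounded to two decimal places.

8.549 MB = 8.549 × 10^6 bytes = 8,549,000 bytes
1 KiB = 2^10 bytes = 1,024 bytes
8,549,000 / 1,024 = 8,348.63 KiB

8,348.63 KiB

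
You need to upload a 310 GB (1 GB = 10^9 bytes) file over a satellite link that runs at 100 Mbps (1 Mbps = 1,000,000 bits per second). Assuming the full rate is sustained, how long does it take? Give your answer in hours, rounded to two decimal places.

310 GB = 310,000,000,000 bytes = 2,480,000,000,000 bits
100 Mbps = 100,000,000 bits/s
time = 2,480,000,000,000 / 100,000,000 = 24,800.0000 s
24,800.0000 s / 3600 = 6.89 hours

6.89 hours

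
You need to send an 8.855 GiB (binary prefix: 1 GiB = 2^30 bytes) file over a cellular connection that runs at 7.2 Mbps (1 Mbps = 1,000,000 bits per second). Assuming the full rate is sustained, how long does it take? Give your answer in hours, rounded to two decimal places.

8.855 GiB = 9,507,983,851.52 bytes = 76,063,870,812.16 bits
7.2 Mbps = 7,200,000 bits/s
time = 76,063,870,812.16 / 7,200,000 = 10,564.4265 s
10,564.4265 s / 3600 = 2.93 hours

2.93 hours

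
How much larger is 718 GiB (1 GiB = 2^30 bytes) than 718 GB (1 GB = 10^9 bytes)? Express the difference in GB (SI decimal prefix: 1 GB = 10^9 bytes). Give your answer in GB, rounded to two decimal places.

52.95 GB

718 GiB = 718 × 1,073,741,824 = 770,946,629,632 bytes
718 GB = 718 × 1,000,000,000 = 718,000,000,000 bytes
difference = 52,946,629,632 bytes
52,946,629,632 / 1,000,000,000 = 52.95 GB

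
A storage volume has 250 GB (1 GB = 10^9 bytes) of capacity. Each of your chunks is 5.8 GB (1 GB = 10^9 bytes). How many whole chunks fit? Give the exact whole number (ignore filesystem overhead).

Capacity: 250 GB = 250,000,000,000 bytes
Per item: 5.8 GB = 5,800,000,000 bytes
⌊250,000,000,000 / 5,800,000,000⌋ = 43

43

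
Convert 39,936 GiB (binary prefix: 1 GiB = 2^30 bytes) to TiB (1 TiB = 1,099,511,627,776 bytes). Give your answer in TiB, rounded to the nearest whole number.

39 TiB

39,936 GiB × 1,073,741,824 bytes/GiB = 42,880,953,483,264 bytes
1 TiB = 1,099,511,627,776 bytes
42,880,953,483,264 / 1,099,511,627,776 = 39 TiB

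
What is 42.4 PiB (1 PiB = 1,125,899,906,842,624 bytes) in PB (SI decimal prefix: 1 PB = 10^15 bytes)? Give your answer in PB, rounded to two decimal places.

47.74 PB

42.4 PiB × 1,125,899,906,842,624 bytes/PiB = 47,738,156,050,127,257.6 bytes
1 PB = 10^15 bytes = 1,000,000,000,000,000 bytes
47,738,156,050,127,257.6 / 1,000,000,000,000,000 = 47.74 PB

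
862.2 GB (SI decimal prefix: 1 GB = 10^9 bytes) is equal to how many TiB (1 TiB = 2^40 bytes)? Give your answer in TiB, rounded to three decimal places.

862.2 GB = 862.2 × 10^9 bytes = 862,200,000,000 bytes
1 TiB = 2^40 bytes = 1,099,511,627,776 bytes
862,200,000,000 / 1,099,511,627,776 = 0.784 TiB

0.784 TiB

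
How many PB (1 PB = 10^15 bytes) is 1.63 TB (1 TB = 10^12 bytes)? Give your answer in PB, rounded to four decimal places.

0.0016 PB

1.63 TB × 1,000,000,000,000 bytes/TB = 1,630,000,000,000 bytes
1 PB = 1,000,000,000,000,000 bytes
1,630,000,000,000 / 1,000,000,000,000,000 = 0.0016 PB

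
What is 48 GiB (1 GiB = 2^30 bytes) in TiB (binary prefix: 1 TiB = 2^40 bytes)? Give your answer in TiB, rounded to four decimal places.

48 GiB × 1,073,741,824 bytes/GiB = 51,539,607,552 bytes
1 TiB = 2^40 bytes = 1,099,511,627,776 bytes
51,539,607,552 / 1,099,511,627,776 = 0.0469 TiB

0.0469 TiB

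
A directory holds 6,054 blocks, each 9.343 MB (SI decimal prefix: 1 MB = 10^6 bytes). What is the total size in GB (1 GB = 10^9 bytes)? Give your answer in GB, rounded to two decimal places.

56.56 GB

Total = 6,054 × 9.343 MB = 56562.522 MB
= 56562.522 × 1,000,000 bytes = 56,562,522,000 bytes
1 GB = 1,000,000,000 bytes
56,562,522,000 / 1,000,000,000 = 56.56 GB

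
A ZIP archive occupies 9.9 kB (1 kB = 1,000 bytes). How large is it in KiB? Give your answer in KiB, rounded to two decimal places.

9.9 kB = 9.9 × 10^3 bytes = 9,900 bytes
1 KiB = 2^10 bytes = 1,024 bytes
9,900 / 1,024 = 9.67 KiB

9.67 KiB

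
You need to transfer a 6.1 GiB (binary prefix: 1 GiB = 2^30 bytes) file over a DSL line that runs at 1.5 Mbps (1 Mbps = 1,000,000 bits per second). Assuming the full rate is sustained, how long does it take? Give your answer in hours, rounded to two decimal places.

9.70 hours

6.1 GiB = 6,549,825,126.4 bytes = 52,398,601,011.2 bits
1.5 Mbps = 1,500,000 bits/s
time = 52,398,601,011.2 / 1,500,000 = 34,932.4007 s
34,932.4007 s / 3600 = 9.70 hours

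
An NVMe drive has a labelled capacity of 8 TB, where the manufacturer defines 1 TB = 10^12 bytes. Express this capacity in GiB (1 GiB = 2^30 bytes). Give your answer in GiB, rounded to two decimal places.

8 TB = 8 × 10^12 bytes = 8,000,000,000,000 bytes
1 GiB = 1,073,741,824 bytes
8,000,000,000,000 / 1,073,741,824 = 7,450.58 GiB

7,450.58 GiB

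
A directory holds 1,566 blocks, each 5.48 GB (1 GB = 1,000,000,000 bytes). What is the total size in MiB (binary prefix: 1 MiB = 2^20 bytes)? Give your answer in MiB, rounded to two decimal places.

8,184,127.81 MiB

Total = 1,566 × 5.48 GB = 8581.68 GB
= 8581.68 × 1,000,000,000 bytes = 8,581,680,000,000 bytes
1 MiB = 1,048,576 bytes
8,581,680,000,000 / 1,048,576 = 8,184,127.81 MiB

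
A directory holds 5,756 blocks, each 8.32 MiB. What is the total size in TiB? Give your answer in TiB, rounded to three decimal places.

0.046 TiB

Total = 5,756 × 8.32 MiB = 47889.92 MiB
= 47889.92 × 1,048,576 bytes = 50,216,220,753.92 bytes
1 TiB = 1,099,511,627,776 bytes
50,216,220,753.92 / 1,099,511,627,776 = 0.046 TiB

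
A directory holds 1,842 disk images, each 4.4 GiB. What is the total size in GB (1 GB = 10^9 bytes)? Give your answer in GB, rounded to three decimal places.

8,702.463 GB

Total = 1,842 × 4.4 GiB = 8104.8 GiB
= 8104.8 × 1,073,741,824 bytes = 8,702,462,735,155.2 bytes
1 GB = 1,000,000,000 bytes
8,702,462,735,155.2 / 1,000,000,000 = 8,702.463 GB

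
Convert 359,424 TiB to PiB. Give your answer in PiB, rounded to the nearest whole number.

359,424 TiB × 1,099,511,627,776 bytes/TiB = 395,190,867,301,761,024 bytes
1 PiB = 1,125,899,906,842,624 bytes
395,190,867,301,761,024 / 1,125,899,906,842,624 = 351 PiB

351 PiB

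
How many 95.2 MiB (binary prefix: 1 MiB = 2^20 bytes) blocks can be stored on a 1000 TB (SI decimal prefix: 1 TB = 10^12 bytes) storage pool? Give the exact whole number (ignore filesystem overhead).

10,017,587

Capacity: 1000 TB = 1,000,000,000,000,000 bytes
Per item: 95.2 MiB = 99,824,435.2 bytes
⌊1,000,000,000,000,000 / 99,824,435.2⌋ = 10,017,587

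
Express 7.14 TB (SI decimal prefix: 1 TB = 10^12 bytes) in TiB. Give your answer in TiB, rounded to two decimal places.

6.49 TiB

7.14 TB × 1,000,000,000,000 bytes/TB = 7,140,000,000,000 bytes
1 TiB = 2^40 bytes = 1,099,511,627,776 bytes
7,140,000,000,000 / 1,099,511,627,776 = 6.49 TiB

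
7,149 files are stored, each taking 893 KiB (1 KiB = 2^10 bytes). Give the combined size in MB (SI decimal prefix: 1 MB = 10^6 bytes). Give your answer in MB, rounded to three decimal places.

Total = 7,149 × 893 KiB = 6,384,057 KiB
= 6,384,057 × 1,024 bytes = 6,537,274,368 bytes
1 MB = 1,000,000 bytes
6,537,274,368 / 1,000,000 = 6,537.274 MB

6,537.274 MB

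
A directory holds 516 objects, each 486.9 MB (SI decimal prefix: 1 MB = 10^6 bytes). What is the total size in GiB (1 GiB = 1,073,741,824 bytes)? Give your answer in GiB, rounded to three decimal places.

233.986 GiB

Total = 516 × 486.9 MB = 251240.4 MB
= 251240.4 × 1,000,000 bytes = 251,240,400,000 bytes
1 GiB = 1,073,741,824 bytes
251,240,400,000 / 1,073,741,824 = 233.986 GiB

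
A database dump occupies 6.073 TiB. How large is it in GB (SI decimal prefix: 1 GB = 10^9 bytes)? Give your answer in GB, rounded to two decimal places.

6.073 TiB = 6.073 × 2^40 bytes = 6,677,334,115,483.648 bytes
1 GB = 10^9 bytes = 1,000,000,000 bytes
6,677,334,115,483.648 / 1,000,000,000 = 6,677.33 GB

6,677.33 GB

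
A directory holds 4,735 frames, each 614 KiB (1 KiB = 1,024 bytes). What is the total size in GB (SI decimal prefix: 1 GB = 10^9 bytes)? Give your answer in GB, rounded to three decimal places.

2.977 GB

Total = 4,735 × 614 KiB = 2,907,290 KiB
= 2,907,290 × 1,024 bytes = 2,977,064,960 bytes
1 GB = 1,000,000,000 bytes
2,977,064,960 / 1,000,000,000 = 2.977 GB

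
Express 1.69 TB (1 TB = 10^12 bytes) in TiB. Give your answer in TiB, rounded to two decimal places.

1.69 TB × 1,000,000,000,000 bytes/TB = 1,690,000,000,000 bytes
1 TiB = 1,099,511,627,776 bytes
1,690,000,000,000 / 1,099,511,627,776 = 1.54 TiB

1.54 TiB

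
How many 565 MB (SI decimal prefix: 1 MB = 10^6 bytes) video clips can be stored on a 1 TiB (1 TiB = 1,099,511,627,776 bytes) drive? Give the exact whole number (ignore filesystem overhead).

1,946

Capacity: 1 TiB = 1,099,511,627,776 bytes
Per item: 565 MB = 565,000,000 bytes
⌊1,099,511,627,776 / 565,000,000⌋ = 1,946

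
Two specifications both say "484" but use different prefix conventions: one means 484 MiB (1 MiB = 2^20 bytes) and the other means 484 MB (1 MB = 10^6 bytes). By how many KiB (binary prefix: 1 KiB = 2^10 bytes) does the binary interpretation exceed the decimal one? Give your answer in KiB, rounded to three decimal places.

484 MiB = 484 × 1,048,576 = 507,510,784 bytes
484 MB = 484 × 1,000,000 = 484,000,000 bytes
difference = 23,510,784 bytes
23,510,784 / 1,024 = 22,959.750 KiB

22,959.750 KiB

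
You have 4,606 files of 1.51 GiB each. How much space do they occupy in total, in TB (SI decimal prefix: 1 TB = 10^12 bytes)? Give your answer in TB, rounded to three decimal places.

Total = 4,606 × 1.51 GiB = 6955.06 GiB
= 6955.06 × 1,073,741,824 bytes = 7,467,938,810,429.44 bytes
1 TB = 1,000,000,000,000 bytes
7,467,938,810,429.44 / 1,000,000,000,000 = 7.468 TB

7.468 TB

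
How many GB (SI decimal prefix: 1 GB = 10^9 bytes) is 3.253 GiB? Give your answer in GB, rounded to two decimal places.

3.49 GB

3.253 GiB × 1,073,741,824 bytes/GiB = 3,492,882,153.472 bytes
1 GB = 10^9 bytes = 1,000,000,000 bytes
3,492,882,153.472 / 1,000,000,000 = 3.49 GB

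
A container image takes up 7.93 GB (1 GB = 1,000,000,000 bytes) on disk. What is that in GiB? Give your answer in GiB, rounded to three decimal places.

7.385 GiB

7.93 GB × 1,000,000,000 bytes/GB = 7,930,000,000 bytes
1 GiB = 2^30 bytes = 1,073,741,824 bytes
7,930,000,000 / 1,073,741,824 = 7.385 GiB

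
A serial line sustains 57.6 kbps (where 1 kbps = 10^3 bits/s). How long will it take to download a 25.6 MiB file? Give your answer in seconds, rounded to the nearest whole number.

25.6 MiB = 26,843,545.6 bytes = 214,748,364.8 bits
57.6 kbps = 57,600 bits/s
time = 214,748,364.8 / 57,600 = 3,728 s

3,728 seconds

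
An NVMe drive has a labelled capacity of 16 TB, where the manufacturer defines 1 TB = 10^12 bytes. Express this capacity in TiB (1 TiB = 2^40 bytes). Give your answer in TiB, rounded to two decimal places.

14.55 TiB

16 TB × 1,000,000,000,000 bytes/TB = 16,000,000,000,000 bytes
1 TiB = 1,099,511,627,776 bytes
16,000,000,000,000 / 1,099,511,627,776 = 14.55 TiB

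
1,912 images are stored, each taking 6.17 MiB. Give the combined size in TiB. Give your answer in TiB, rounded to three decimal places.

0.011 TiB

Total = 1,912 × 6.17 MiB = 11797.04 MiB
= 11797.04 × 1,048,576 bytes = 12,370,093,015.04 bytes
1 TiB = 1,099,511,627,776 bytes
12,370,093,015.04 / 1,099,511,627,776 = 0.011 TiB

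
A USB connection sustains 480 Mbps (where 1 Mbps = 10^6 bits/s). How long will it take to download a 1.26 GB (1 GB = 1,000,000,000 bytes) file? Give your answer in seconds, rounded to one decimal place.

21.0 seconds

1.26 GB = 1,260,000,000 bytes = 10,080,000,000 bits
480 Mbps = 480,000,000 bits/s
time = 10,080,000,000 / 480,000,000 = 21.0 s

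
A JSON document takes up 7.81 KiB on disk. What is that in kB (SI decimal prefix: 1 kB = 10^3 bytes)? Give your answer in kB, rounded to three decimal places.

7.81 KiB = 7.81 × 2^10 bytes = 7,997.44 bytes
1 kB = 10^3 bytes = 1,000 bytes
7,997.44 / 1,000 = 7.997 kB

7.997 kB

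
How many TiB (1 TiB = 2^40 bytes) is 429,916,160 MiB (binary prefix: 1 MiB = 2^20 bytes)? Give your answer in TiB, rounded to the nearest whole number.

429,916,160 MiB = 429,916,160 × 2^20 bytes = 450,799,767,388,160 bytes
1 TiB = 2^40 bytes = 1,099,511,627,776 bytes
450,799,767,388,160 / 1,099,511,627,776 = 410 TiB

410 TiB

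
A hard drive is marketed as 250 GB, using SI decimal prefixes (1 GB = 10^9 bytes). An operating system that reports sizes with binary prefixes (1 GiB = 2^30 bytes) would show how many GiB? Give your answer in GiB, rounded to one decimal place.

250 GB × 1,000,000,000 bytes/GB = 250,000,000,000 bytes
1 GiB = 2^30 bytes = 1,073,741,824 bytes
250,000,000,000 / 1,073,741,824 = 232.8 GiB

232.8 GiB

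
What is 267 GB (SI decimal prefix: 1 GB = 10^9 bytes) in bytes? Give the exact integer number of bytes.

267,000,000,000 bytes

267 × 1,000,000,000 = 267,000,000,000 bytes  (1 GB = 10^9 bytes)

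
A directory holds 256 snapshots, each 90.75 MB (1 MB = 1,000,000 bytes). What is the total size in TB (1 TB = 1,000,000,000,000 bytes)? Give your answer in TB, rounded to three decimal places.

0.023 TB

Total = 256 × 90.75 MB = 23,232 MB
= 23,232 × 1,000,000 bytes = 23,232,000,000 bytes
1 TB = 1,000,000,000,000 bytes
23,232,000,000 / 1,000,000,000,000 = 0.023 TB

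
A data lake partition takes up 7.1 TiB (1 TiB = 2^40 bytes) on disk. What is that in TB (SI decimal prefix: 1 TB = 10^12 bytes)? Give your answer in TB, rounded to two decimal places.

7.1 TiB = 7.1 × 2^40 bytes = 7,806,532,557,209.6 bytes
1 TB = 10^12 bytes = 1,000,000,000,000 bytes
7,806,532,557,209.6 / 1,000,000,000,000 = 7.81 TB

7.81 TB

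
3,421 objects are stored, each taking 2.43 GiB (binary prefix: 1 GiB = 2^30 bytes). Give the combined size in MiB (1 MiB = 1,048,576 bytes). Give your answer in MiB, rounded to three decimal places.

Total = 3,421 × 2.43 GiB = 8313.03 GiB
= 8313.03 × 1,073,741,824 bytes = 8,926,047,995,166.72 bytes
1 MiB = 1,048,576 bytes
8,926,047,995,166.72 / 1,048,576 = 8,512,542.720 MiB

8,512,542.720 MiB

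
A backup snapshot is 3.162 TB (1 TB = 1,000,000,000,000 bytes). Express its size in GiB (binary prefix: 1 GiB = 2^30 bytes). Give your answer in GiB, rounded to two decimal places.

3.162 TB × 1,000,000,000,000 bytes/TB = 3,162,000,000,000 bytes
1 GiB = 1,073,741,824 bytes
3,162,000,000,000 / 1,073,741,824 = 2,944.84 GiB

2,944.84 GiB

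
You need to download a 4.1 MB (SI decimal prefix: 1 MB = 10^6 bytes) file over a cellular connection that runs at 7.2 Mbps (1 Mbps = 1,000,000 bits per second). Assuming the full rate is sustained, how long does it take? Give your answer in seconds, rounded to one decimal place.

4.1 MB = 4,100,000 bytes = 32,800,000 bits
7.2 Mbps = 7,200,000 bits/s
time = 32,800,000 / 7,200,000 = 4.6 s

4.6 seconds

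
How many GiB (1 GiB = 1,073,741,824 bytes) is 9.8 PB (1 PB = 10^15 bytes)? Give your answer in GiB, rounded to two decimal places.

9,126,961.23 GiB

9.8 PB × 1,000,000,000,000,000 bytes/PB = 9,800,000,000,000,000 bytes
1 GiB = 1,073,741,824 bytes
9,800,000,000,000,000 / 1,073,741,824 = 9,126,961.23 GiB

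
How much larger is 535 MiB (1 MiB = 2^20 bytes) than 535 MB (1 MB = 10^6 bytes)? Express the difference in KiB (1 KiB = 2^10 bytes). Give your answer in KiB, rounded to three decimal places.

535 MiB = 535 × 1,048,576 = 560,988,160 bytes
535 MB = 535 × 1,000,000 = 535,000,000 bytes
difference = 25,988,160 bytes
25,988,160 / 1,024 = 25,379.063 KiB

25,379.063 KiB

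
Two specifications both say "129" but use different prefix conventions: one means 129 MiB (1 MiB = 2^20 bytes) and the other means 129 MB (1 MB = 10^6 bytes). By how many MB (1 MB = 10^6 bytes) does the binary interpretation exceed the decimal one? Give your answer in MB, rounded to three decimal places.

129 MiB = 129 × 1,048,576 = 135,266,304 bytes
129 MB = 129 × 1,000,000 = 129,000,000 bytes
difference = 6,266,304 bytes
6,266,304 / 1,000,000 = 6.266 MB

6.266 MB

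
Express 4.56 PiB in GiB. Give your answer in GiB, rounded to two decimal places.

4.56 PiB = 4.56 × 2^50 bytes = 5,134,103,575,202,365.44 bytes
1 GiB = 1,073,741,824 bytes
5,134,103,575,202,365.44 / 1,073,741,824 = 4,781,506.56 GiB

4,781,506.56 GiB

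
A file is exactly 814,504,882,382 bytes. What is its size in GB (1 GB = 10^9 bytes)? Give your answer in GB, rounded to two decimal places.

814,504,882,382 bytes given.
1 GB = 1,000,000,000 bytes
814,504,882,382 / 1,000,000,000 = 814.50 GB

814.50 GB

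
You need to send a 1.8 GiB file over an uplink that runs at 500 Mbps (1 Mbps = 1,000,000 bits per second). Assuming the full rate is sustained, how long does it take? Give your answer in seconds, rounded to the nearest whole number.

31 seconds

1.8 GiB = 1,932,735,283.2 bytes = 15,461,882,265.6 bits
500 Mbps = 500,000,000 bits/s
time = 15,461,882,265.6 / 500,000,000 = 31 s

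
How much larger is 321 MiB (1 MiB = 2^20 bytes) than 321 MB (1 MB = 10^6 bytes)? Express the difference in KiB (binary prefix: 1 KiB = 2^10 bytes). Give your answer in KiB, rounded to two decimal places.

15,227.44 KiB

321 MiB = 321 × 1,048,576 = 336,592,896 bytes
321 MB = 321 × 1,000,000 = 321,000,000 bytes
difference = 15,592,896 bytes
15,592,896 / 1,024 = 15,227.44 KiB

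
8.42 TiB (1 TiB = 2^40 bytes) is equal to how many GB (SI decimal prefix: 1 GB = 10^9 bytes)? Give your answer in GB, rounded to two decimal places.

9,257.89 GB

8.42 TiB = 8.42 × 2^40 bytes = 9,257,887,905,873.92 bytes
1 GB = 10^9 bytes = 1,000,000,000 bytes
9,257,887,905,873.92 / 1,000,000,000 = 9,257.89 GB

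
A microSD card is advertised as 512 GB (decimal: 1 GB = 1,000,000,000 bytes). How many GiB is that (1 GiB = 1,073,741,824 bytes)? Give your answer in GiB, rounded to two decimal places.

476.84 GiB

512 GB = 512 × 10^9 bytes = 512,000,000,000 bytes
1 GiB = 1,073,741,824 bytes
512,000,000,000 / 1,073,741,824 = 476.84 GiB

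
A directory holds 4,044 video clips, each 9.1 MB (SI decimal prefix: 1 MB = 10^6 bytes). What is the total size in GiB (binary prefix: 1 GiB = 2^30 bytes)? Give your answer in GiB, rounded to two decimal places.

34.27 GiB

Total = 4,044 × 9.1 MB = 36800.4 MB
= 36800.4 × 1,000,000 bytes = 36,800,400,000 bytes
1 GiB = 1,073,741,824 bytes
36,800,400,000 / 1,073,741,824 = 34.27 GiB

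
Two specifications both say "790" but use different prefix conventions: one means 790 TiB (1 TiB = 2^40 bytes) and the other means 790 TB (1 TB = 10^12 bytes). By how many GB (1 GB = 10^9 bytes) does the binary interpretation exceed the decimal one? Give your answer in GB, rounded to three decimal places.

78,614.186 GB

790 TiB = 790 × 1,099,511,627,776 = 868,614,185,943,040 bytes
790 TB = 790 × 1,000,000,000,000 = 790,000,000,000,000 bytes
difference = 78,614,185,943,040 bytes
78,614,185,943,040 / 1,000,000,000 = 78,614.186 GB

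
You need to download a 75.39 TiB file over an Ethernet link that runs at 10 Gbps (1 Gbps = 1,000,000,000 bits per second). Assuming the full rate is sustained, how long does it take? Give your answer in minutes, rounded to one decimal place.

75.39 TiB = 82,892,181,618,032.64 bytes = 663,137,452,944,261.12 bits
10 Gbps = 10,000,000,000 bits/s
time = 663,137,452,944,261.12 / 10,000,000,000 = 66,313.75 s
66,313.75 s / 60 = 1,105.2 minutes

1,105.2 minutes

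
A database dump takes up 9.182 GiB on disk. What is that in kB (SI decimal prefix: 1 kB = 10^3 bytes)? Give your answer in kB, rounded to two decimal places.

9.182 GiB × 1,073,741,824 bytes/GiB = 9,859,097,427.968 bytes
1 kB = 10^3 bytes = 1,000 bytes
9,859,097,427.968 / 1,000 = 9,859,097.43 kB

9,859,097.43 kB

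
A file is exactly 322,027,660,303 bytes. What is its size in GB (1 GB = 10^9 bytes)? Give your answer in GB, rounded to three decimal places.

322.028 GB

322,027,660,303 bytes given.
1 GB = 1,000,000,000 bytes
322,027,660,303 / 1,000,000,000 = 322.028 GB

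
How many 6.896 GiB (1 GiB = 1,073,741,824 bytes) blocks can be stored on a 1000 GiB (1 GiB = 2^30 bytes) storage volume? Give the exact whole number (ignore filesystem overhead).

Capacity: 1000 GiB = 1,073,741,824,000 bytes
Per item: 6.896 GiB = 7,404,523,618.304 bytes
⌊1,073,741,824,000 / 7,404,523,618.304⌋ = 145

145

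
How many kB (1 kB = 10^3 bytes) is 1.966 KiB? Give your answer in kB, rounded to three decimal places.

1.966 KiB × 1,024 bytes/KiB = 2,013.184 bytes
1 kB = 1,000 bytes
2,013.184 / 1,000 = 2.013 kB

2.013 kB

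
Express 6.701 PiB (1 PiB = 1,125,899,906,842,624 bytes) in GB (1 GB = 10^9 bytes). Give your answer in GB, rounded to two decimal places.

6.701 PiB = 6.701 × 2^50 bytes = 7,544,655,275,752,423.424 bytes
1 GB = 10^9 bytes = 1,000,000,000 bytes
7,544,655,275,752,423.424 / 1,000,000,000 = 7,544,655.28 GB

7,544,655.28 GB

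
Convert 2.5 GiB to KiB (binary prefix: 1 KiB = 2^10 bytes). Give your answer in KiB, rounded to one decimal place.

2.5 GiB × 1,073,741,824 bytes/GiB = 2,684,354,560 bytes
1 KiB = 1,024 bytes
2,684,354,560 / 1,024 = 2,621,440.0 KiB

2,621,440.0 KiB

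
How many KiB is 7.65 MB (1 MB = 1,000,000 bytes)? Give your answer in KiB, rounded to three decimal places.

7.65 MB × 1,000,000 bytes/MB = 7,650,000 bytes
1 KiB = 2^10 bytes = 1,024 bytes
7,650,000 / 1,024 = 7,470.703 KiB

7,470.703 KiB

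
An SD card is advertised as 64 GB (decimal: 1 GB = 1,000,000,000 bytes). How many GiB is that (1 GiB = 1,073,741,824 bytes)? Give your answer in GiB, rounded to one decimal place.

64 GB = 64 × 10^9 bytes = 64,000,000,000 bytes
1 GiB = 1,073,741,824 bytes
64,000,000,000 / 1,073,741,824 = 59.6 GiB

59.6 GiB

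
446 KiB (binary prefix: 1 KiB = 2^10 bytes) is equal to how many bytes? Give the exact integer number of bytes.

446 × 1,024 = 456,704 bytes

456,704 bytes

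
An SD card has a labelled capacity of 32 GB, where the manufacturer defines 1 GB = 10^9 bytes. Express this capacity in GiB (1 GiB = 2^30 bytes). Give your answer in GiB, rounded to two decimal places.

29.80 GiB

32 GB × 1,000,000,000 bytes/GB = 32,000,000,000 bytes
1 GiB = 2^30 bytes = 1,073,741,824 bytes
32,000,000,000 / 1,073,741,824 = 29.80 GiB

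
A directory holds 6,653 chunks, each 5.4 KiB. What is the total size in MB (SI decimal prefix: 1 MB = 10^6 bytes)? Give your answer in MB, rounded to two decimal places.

36.79 MB

Total = 6,653 × 5.4 KiB = 35926.2 KiB
= 35926.2 × 1,024 bytes = 36,788,428.8 bytes
1 MB = 1,000,000 bytes
36,788,428.8 / 1,000,000 = 36.79 MB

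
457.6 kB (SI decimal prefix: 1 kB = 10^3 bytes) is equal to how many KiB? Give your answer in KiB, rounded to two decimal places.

457.6 kB = 457.6 × 10^3 bytes = 457,600 bytes
1 KiB = 1,024 bytes
457,600 / 1,024 = 446.88 KiB

446.88 KiB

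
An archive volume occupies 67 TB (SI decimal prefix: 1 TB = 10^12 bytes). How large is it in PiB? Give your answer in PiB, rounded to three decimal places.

67 TB × 1,000,000,000,000 bytes/TB = 67,000,000,000,000 bytes
1 PiB = 1,125,899,906,842,624 bytes
67,000,000,000,000 / 1,125,899,906,842,624 = 0.060 PiB

0.060 PiB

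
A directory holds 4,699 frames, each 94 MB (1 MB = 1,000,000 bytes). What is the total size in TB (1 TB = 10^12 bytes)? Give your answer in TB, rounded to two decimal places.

Total = 4,699 × 94 MB = 441,706 MB
= 441,706 × 1,000,000 bytes = 441,706,000,000 bytes
1 TB = 1,000,000,000,000 bytes
441,706,000,000 / 1,000,000,000,000 = 0.44 TB

0.44 TB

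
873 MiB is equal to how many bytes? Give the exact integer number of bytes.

915,406,848 bytes

873 × 1,048,576 = 915,406,848 bytes  (1 MiB = 2^20 bytes)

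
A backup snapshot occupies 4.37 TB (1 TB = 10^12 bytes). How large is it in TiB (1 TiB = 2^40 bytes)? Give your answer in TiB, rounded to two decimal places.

3.97 TiB

4.37 TB = 4.37 × 10^12 bytes = 4,370,000,000,000 bytes
1 TiB = 1,099,511,627,776 bytes
4,370,000,000,000 / 1,099,511,627,776 = 3.97 TiB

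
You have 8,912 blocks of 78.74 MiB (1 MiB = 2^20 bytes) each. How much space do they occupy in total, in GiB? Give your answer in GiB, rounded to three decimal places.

685.284 GiB

Total = 8,912 × 78.74 MiB = 701730.88 MiB
= 701730.88 × 1,048,576 bytes = 735,818,159,226.88 bytes
1 GiB = 1,073,741,824 bytes
735,818,159,226.88 / 1,073,741,824 = 685.284 GiB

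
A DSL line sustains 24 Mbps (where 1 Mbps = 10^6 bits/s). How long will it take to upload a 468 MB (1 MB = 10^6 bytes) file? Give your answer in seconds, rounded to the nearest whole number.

156 seconds

468 MB = 468,000,000 bytes = 3,744,000,000 bits
24 Mbps = 24,000,000 bits/s
time = 3,744,000,000 / 24,000,000 = 156 s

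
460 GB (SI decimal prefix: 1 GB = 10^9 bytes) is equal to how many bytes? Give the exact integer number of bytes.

460,000,000,000 bytes

460 × 1,000,000,000 = 460,000,000,000 bytes  (1 GB = 10^9 bytes)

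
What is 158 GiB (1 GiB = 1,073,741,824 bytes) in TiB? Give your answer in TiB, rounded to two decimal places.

158 GiB = 158 × 2^30 bytes = 169,651,208,192 bytes
1 TiB = 2^40 bytes = 1,099,511,627,776 bytes
169,651,208,192 / 1,099,511,627,776 = 0.15 TiB

0.15 TiB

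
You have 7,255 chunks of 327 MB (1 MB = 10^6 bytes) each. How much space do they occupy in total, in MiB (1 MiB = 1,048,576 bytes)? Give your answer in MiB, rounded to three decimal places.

Total = 7,255 × 327 MB = 2,372,385 MB
= 2,372,385 × 1,000,000 bytes = 2,372,385,000,000 bytes
1 MiB = 1,048,576 bytes
2,372,385,000,000 / 1,048,576 = 2,262,482.643 MiB

2,262,482.643 MiB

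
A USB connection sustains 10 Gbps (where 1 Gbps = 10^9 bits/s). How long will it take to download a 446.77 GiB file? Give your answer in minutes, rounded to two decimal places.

6.40 minutes

446.77 GiB = 479,715,634,708.48 bytes = 3,837,725,077,667.84 bits
10 Gbps = 10,000,000,000 bits/s
time = 3,837,725,077,667.84 / 10,000,000,000 = 383.773 s
383.773 s / 60 = 6.40 minutes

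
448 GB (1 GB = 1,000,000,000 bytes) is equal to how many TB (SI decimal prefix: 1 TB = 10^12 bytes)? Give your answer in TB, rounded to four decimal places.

448 GB × 1,000,000,000 bytes/GB = 448,000,000,000 bytes
1 TB = 10^12 bytes = 1,000,000,000,000 bytes
448,000,000,000 / 1,000,000,000,000 = 0.4480 TB

0.4480 TB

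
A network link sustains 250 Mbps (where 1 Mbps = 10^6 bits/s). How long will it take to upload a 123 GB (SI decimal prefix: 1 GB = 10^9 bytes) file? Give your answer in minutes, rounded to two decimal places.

65.60 minutes

123 GB = 123,000,000,000 bytes = 984,000,000,000 bits
250 Mbps = 250,000,000 bits/s
time = 984,000,000,000 / 250,000,000 = 3,936.000 s
3,936.000 s / 60 = 65.60 minutes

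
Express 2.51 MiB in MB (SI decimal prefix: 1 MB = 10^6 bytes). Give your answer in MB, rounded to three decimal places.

2.51 MiB = 2.51 × 2^20 bytes = 2,631,925.76 bytes
1 MB = 10^6 bytes = 1,000,000 bytes
2,631,925.76 / 1,000,000 = 2.632 MB

2.632 MB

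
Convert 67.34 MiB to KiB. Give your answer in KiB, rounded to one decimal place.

67.34 MiB = 67.34 × 2^20 bytes = 70,611,107.84 bytes
1 KiB = 1,024 bytes
70,611,107.84 / 1,024 = 68,956.2 KiB

68,956.2 KiB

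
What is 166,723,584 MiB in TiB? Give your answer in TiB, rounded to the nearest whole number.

159 TiB

166,723,584 MiB = 166,723,584 × 2^20 bytes = 174,822,348,816,384 bytes
1 TiB = 2^40 bytes = 1,099,511,627,776 bytes
174,822,348,816,384 / 1,099,511,627,776 = 159 TiB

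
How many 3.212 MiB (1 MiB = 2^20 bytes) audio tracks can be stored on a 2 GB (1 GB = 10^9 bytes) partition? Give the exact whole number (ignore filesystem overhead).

Capacity: 2 GB = 2,000,000,000 bytes
Per item: 3.212 MiB = 3,368,026.112 bytes
⌊2,000,000,000 / 3,368,026.112⌋ = 593

593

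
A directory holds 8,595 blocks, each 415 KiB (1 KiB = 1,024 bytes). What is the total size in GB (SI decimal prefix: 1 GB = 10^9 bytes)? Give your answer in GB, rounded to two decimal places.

Total = 8,595 × 415 KiB = 3,566,925 KiB
= 3,566,925 × 1,024 bytes = 3,652,531,200 bytes
1 GB = 1,000,000,000 bytes
3,652,531,200 / 1,000,000,000 = 3.65 GB

3.65 GB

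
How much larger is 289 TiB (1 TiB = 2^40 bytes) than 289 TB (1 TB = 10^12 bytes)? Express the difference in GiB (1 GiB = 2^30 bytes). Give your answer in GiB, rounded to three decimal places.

289 TiB = 289 × 1,099,511,627,776 = 317,758,860,427,264 bytes
289 TB = 289 × 1,000,000,000,000 = 289,000,000,000,000 bytes
difference = 28,758,860,427,264 bytes
28,758,860,427,264 / 1,073,741,824 = 26,783.776 GiB

26,783.776 GiB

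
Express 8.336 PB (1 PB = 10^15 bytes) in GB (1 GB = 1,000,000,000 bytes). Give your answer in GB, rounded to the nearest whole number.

8,336,000 GB

8.336 PB = 8.336 × 10^15 bytes = 8,336,000,000,000,000 bytes
1 GB = 10^9 bytes = 1,000,000,000 bytes
8,336,000,000,000,000 / 1,000,000,000 = 8,336,000 GB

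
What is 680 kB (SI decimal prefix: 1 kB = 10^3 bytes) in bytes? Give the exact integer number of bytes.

680,000 bytes

680 × 1,000 = 680,000 bytes  (1 kB = 10^3 bytes)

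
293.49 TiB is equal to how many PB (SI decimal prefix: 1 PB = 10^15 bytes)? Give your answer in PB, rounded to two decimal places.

0.32 PB

293.49 TiB × 1,099,511,627,776 bytes/TiB = 322,695,667,635,978.24 bytes
1 PB = 10^15 bytes = 1,000,000,000,000,000 bytes
322,695,667,635,978.24 / 1,000,000,000,000,000 = 0.32 PB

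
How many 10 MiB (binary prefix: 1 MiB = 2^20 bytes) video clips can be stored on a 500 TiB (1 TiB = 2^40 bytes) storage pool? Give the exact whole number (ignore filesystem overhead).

Capacity: 500 TiB = 549,755,813,888,000 bytes
Per item: 10 MiB = 10,485,760 bytes
⌊549,755,813,888,000 / 10,485,760⌋ = 52,428,800

52,428,800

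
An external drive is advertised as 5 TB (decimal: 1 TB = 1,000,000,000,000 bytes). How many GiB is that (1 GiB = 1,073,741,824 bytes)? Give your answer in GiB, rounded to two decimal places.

5 TB × 1,000,000,000,000 bytes/TB = 5,000,000,000,000 bytes
1 GiB = 1,073,741,824 bytes
5,000,000,000,000 / 1,073,741,824 = 4,656.61 GiB

4,656.61 GiB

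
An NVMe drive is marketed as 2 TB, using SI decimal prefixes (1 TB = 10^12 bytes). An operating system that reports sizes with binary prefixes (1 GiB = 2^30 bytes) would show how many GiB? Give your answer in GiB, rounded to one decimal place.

1,862.6 GiB

2 TB = 2 × 10^12 bytes = 2,000,000,000,000 bytes
1 GiB = 1,073,741,824 bytes
2,000,000,000,000 / 1,073,741,824 = 1,862.6 GiB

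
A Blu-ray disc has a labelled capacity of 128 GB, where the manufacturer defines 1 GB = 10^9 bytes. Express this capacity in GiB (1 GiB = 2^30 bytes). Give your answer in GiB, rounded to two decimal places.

119.21 GiB

128 GB × 1,000,000,000 bytes/GB = 128,000,000,000 bytes
1 GiB = 2^30 bytes = 1,073,741,824 bytes
128,000,000,000 / 1,073,741,824 = 119.21 GiB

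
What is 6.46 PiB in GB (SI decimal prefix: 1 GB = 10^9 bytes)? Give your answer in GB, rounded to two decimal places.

6.46 PiB = 6.46 × 2^50 bytes = 7,273,313,398,203,351.04 bytes
1 GB = 10^9 bytes = 1,000,000,000 bytes
7,273,313,398,203,351.04 / 1,000,000,000 = 7,273,313.40 GB

7,273,313.40 GB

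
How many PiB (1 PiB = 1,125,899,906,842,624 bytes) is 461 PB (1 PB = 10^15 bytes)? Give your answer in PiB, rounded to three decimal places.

409.450 PiB

461 PB × 1,000,000,000,000,000 bytes/PB = 461,000,000,000,000,000 bytes
1 PiB = 1,125,899,906,842,624 bytes
461,000,000,000,000,000 / 1,125,899,906,842,624 = 409.450 PiB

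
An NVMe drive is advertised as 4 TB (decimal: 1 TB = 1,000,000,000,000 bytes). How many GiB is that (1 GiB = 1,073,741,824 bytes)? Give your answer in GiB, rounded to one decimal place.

4 TB × 1,000,000,000,000 bytes/TB = 4,000,000,000,000 bytes
1 GiB = 2^30 bytes = 1,073,741,824 bytes
4,000,000,000,000 / 1,073,741,824 = 3,725.3 GiB

3,725.3 GiB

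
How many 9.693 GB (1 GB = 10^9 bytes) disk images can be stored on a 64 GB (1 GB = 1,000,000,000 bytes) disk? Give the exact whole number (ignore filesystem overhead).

Capacity: 64 GB = 64,000,000,000 bytes
Per item: 9.693 GB = 9,693,000,000 bytes
⌊64,000,000,000 / 9,693,000,000⌋ = 6

6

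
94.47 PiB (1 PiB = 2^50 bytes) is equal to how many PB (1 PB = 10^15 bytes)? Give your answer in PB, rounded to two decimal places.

94.47 PiB × 1,125,899,906,842,624 bytes/PiB = 106,363,764,199,422,689.28 bytes
1 PB = 1,000,000,000,000,000 bytes
106,363,764,199,422,689.28 / 1,000,000,000,000,000 = 106.36 PB

106.36 PB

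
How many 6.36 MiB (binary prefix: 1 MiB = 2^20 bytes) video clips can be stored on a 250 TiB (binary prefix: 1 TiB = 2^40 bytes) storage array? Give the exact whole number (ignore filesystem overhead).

Capacity: 250 TiB = 274,877,906,944,000 bytes
Per item: 6.36 MiB = 6,668,943.36 bytes
⌊274,877,906,944,000 / 6,668,943.36⌋ = 41,217,610

41,217,610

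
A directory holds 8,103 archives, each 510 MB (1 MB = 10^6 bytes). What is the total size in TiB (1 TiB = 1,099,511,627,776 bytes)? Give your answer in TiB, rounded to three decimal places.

3.759 TiB

Total = 8,103 × 510 MB = 4,132,530 MB
= 4,132,530 × 1,000,000 bytes = 4,132,530,000,000 bytes
1 TiB = 1,099,511,627,776 bytes
4,132,530,000,000 / 1,099,511,627,776 = 3.759 TiB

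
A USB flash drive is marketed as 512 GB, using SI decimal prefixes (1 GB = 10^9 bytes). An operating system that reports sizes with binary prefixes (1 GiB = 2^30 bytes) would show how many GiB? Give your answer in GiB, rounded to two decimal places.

476.84 GiB

512 GB × 1,000,000,000 bytes/GB = 512,000,000,000 bytes
1 GiB = 1,073,741,824 bytes
512,000,000,000 / 1,073,741,824 = 476.84 GiB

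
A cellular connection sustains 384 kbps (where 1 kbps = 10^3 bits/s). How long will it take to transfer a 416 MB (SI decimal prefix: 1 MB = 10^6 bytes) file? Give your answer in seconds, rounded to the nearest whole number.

416 MB = 416,000,000 bytes = 3,328,000,000 bits
384 kbps = 384,000 bits/s
time = 3,328,000,000 / 384,000 = 8,667 s

8,667 seconds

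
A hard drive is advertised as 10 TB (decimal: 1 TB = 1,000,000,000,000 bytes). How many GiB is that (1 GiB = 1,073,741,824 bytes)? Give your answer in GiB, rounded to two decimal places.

9,313.23 GiB

10 TB = 10 × 10^12 bytes = 10,000,000,000,000 bytes
1 GiB = 1,073,741,824 bytes
10,000,000,000,000 / 1,073,741,824 = 9,313.23 GiB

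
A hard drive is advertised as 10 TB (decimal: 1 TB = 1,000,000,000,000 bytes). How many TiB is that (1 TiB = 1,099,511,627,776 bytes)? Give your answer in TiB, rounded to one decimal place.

10 TB × 1,000,000,000,000 bytes/TB = 10,000,000,000,000 bytes
1 TiB = 1,099,511,627,776 bytes
10,000,000,000,000 / 1,099,511,627,776 = 9.1 TiB

9.1 TiB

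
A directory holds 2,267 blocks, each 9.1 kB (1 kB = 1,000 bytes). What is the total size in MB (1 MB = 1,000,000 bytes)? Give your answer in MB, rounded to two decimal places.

Total = 2,267 × 9.1 kB = 20629.7 kB
= 20629.7 × 1,000 bytes = 20,629,700 bytes
1 MB = 1,000,000 bytes
20,629,700 / 1,000,000 = 20.63 MB

20.63 MB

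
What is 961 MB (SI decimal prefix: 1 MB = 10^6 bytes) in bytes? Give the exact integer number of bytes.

961,000,000 bytes

961 × 1,000,000 = 961,000,000 bytes  (1 MB = 10^6 bytes)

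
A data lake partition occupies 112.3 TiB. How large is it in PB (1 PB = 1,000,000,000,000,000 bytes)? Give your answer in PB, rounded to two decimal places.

0.12 PB

112.3 TiB × 1,099,511,627,776 bytes/TiB = 123,475,155,799,244.8 bytes
1 PB = 10^15 bytes = 1,000,000,000,000,000 bytes
123,475,155,799,244.8 / 1,000,000,000,000,000 = 0.12 PB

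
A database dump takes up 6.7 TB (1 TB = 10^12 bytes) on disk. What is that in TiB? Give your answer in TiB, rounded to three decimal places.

6.094 TiB

6.7 TB = 6.7 × 10^12 bytes = 6,700,000,000,000 bytes
1 TiB = 1,099,511,627,776 bytes
6,700,000,000,000 / 1,099,511,627,776 = 6.094 TiB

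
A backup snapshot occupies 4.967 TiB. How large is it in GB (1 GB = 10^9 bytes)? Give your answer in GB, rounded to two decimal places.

5,461.27 GB

4.967 TiB × 1,099,511,627,776 bytes/TiB = 5,461,274,255,163.392 bytes
1 GB = 10^9 bytes = 1,000,000,000 bytes
5,461,274,255,163.392 / 1,000,000,000 = 5,461.27 GB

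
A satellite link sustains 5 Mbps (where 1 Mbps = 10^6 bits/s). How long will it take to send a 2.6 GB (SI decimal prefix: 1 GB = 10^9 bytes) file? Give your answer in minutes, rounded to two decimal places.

2.6 GB = 2,600,000,000 bytes = 20,800,000,000 bits
5 Mbps = 5,000,000 bits/s
time = 20,800,000,000 / 5,000,000 = 4,160.000 s
4,160.000 s / 60 = 69.33 minutes

69.33 minutes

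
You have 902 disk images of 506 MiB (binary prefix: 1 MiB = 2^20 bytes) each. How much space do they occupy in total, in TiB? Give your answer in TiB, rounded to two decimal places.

0.44 TiB

Total = 902 × 506 MiB = 456,412 MiB
= 456,412 × 1,048,576 bytes = 478,582,669,312 bytes
1 TiB = 1,099,511,627,776 bytes
478,582,669,312 / 1,099,511,627,776 = 0.44 TiB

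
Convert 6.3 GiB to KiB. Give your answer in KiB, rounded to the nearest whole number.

6.3 GiB = 6.3 × 2^30 bytes = 6,764,573,491.2 bytes
1 KiB = 2^10 bytes = 1,024 bytes
6,764,573,491.2 / 1,024 = 6,606,029 KiB

6,606,029 KiB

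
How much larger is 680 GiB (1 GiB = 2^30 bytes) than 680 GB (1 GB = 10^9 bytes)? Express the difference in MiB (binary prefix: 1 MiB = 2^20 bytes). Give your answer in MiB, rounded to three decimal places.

47,821.465 MiB

680 GiB = 680 × 1,073,741,824 = 730,144,440,320 bytes
680 GB = 680 × 1,000,000,000 = 680,000,000,000 bytes
difference = 50,144,440,320 bytes
50,144,440,320 / 1,048,576 = 47,821.465 MiB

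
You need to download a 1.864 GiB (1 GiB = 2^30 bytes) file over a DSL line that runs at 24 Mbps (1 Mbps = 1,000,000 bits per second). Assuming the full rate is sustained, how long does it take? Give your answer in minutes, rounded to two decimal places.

11.12 minutes

1.864 GiB = 2,001,454,759.936 bytes = 16,011,638,079.488 bits
24 Mbps = 24,000,000 bits/s
time = 16,011,638,079.488 / 24,000,000 = 667.152 s
667.152 s / 60 = 11.12 minutes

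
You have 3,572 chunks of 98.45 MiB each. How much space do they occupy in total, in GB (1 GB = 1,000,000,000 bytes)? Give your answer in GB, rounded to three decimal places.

Total = 3,572 × 98.45 MiB = 351663.4 MiB
= 351663.4 × 1,048,576 bytes = 368,745,801,318.4 bytes
1 GB = 1,000,000,000 bytes
368,745,801,318.4 / 1,000,000,000 = 368.746 GB

368.746 GB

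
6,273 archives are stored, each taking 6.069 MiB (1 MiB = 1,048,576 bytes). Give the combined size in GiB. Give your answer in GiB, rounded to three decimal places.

37.179 GiB

Total = 6,273 × 6.069 MiB = 38070.837 MiB
= 38070.837 × 1,048,576 bytes = 39,920,165,978.112 bytes
1 GiB = 1,073,741,824 bytes
39,920,165,978.112 / 1,073,741,824 = 37.179 GiB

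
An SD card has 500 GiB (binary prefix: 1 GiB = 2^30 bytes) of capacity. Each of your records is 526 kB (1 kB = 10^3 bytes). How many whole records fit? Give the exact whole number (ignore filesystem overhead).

1,020,667

Capacity: 500 GiB = 536,870,912,000 bytes
Per item: 526 kB = 526,000 bytes
⌊536,870,912,000 / 526,000⌋ = 1,020,667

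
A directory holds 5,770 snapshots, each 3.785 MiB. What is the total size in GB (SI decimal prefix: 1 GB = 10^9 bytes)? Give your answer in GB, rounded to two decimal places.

22.90 GB

Total = 5,770 × 3.785 MiB = 21839.45 MiB
= 21839.45 × 1,048,576 bytes = 22,900,323,123.2 bytes
1 GB = 1,000,000,000 bytes
22,900,323,123.2 / 1,000,000,000 = 22.90 GB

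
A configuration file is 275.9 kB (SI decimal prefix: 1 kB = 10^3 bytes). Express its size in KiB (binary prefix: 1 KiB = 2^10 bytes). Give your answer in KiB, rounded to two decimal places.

275.9 kB = 275.9 × 10^3 bytes = 275,900 bytes
1 KiB = 2^10 bytes = 1,024 bytes
275,900 / 1,024 = 269.43 KiB

269.43 KiB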